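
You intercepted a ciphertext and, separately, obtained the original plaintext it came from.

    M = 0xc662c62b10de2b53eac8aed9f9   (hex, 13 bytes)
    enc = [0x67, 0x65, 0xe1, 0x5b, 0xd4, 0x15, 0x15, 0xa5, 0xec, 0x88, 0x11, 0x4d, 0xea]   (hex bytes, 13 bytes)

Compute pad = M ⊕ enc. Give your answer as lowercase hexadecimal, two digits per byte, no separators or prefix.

a1072770c4cb3ef60640bf9413

Since enc = M ⊕ pad, XORing both sides with M gives pad = M ⊕ enc.
byte 0: c6 xor 67 = a1
byte 1: 62 xor 65 = 07
byte 2: c6 xor e1 = 27
byte 3: 2b xor 5b = 70
byte 4: 10 xor d4 = c4
byte 5: de xor 15 = cb
byte 6: 2b xor 15 = 3e
byte 7: 53 xor a5 = f6
byte 8: ea xor ec = 06
byte 9: c8 xor 88 = 40
byte 10: ae xor 11 = bf
byte 11: d9 xor 4d = 94
byte 12: f9 xor ea = 13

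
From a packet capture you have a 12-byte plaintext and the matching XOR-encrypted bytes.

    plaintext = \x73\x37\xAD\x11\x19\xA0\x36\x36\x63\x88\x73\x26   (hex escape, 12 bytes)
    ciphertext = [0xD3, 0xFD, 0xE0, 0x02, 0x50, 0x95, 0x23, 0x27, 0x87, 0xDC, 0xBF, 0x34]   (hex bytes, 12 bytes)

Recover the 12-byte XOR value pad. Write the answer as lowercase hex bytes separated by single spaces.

a0 ca 4d 13 49 35 15 11 e4 54 cc 12

Since ciphertext = plaintext ⊕ pad, XORing both sides with plaintext gives pad = plaintext ⊕ ciphertext.
73 ^ d3 = a0
37 ^ fd = ca
ad ^ e0 = 4d
11 ^ 02 = 13
19 ^ 50 = 49
a0 ^ 95 = 35
36 ^ 23 = 15
36 ^ 27 = 11
63 ^ 87 = e4
88 ^ dc = 54
73 ^ bf = cc
26 ^ 34 = 12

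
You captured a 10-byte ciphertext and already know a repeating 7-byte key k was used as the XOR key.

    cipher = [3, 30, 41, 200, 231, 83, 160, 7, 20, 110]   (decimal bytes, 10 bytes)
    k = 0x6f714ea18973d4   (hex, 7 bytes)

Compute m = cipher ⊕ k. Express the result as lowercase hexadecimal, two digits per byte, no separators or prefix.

The 7-byte key repeats, so the effective keystream is 6f 71 4e a1 89 73 d4 6f 71 4e.
byte 0: 03 XOR 6f = 6c
byte 1: 1e XOR 71 = 6f
byte 2: 29 XOR 4e = 67
byte 3: c8 XOR a1 = 69
byte 4: e7 XOR 89 = 6e
byte 5: 53 XOR 73 = 20
byte 6: a0 XOR d4 = 74
byte 7: 07 XOR 6f = 68
byte 8: 14 XOR 71 = 65
byte 9: 6e XOR 4e = 20

6c6f67696e2074686520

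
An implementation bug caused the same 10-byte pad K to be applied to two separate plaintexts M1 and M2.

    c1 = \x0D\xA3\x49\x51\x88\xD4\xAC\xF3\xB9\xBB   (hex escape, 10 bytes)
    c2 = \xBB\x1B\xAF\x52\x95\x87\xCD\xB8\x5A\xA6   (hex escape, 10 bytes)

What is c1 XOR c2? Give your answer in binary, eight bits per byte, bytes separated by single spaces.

10110110 10111000 11100110 00000011 00011101 01010011 01100001 01001011 11100011 00011101

c1 ⊕ c2 = (M1 ⊕ K) ⊕ (M2 ⊕ K) = M1 ⊕ M2 — the shared key cancels under XOR.
00001101 xor 10111011 = 10110110
10100011 xor 00011011 = 10111000
01001001 xor 10101111 = 11100110
01010001 xor 01010010 = 00000011
10001000 xor 10010101 = 00011101
11010100 xor 10000111 = 01010011
10101100 xor 11001101 = 01100001
11110011 xor 10111000 = 01001011
10111001 xor 01011010 = 11100011
10111011 xor 10100110 = 00011101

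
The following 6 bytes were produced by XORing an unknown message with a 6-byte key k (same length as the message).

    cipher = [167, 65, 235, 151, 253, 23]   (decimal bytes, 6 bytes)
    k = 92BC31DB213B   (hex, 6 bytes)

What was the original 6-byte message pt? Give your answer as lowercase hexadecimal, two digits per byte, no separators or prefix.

35fdda4cdc2c

XOR is its own inverse, so applying the key byte-wise gives the result directly.
a7 xor 92 = 35
41 xor bc = fd
eb xor 31 = da
97 xor db = 4c
fd xor 21 = dc
17 xor 3b = 2c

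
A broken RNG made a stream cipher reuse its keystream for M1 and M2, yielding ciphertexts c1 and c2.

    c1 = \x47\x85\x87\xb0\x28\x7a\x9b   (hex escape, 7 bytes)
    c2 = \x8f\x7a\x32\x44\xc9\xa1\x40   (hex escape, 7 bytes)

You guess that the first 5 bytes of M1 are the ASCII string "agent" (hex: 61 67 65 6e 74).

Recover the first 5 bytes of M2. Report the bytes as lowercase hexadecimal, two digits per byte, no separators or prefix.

a998d09a95

First, c1 ⊕ c2 = (M1 ⊕ K) ⊕ (M2 ⊕ K) = M1 ⊕ M2, so the key drops out. Then M2 = (M1 ⊕ M2) ⊕ M1 over the first 5 bytes.
byte 0: (47 XOR 8f) XOR 61 = c8 XOR 61 = a9
byte 1: (85 XOR 7a) XOR 67 = ff XOR 67 = 98
byte 2: (87 XOR 32) XOR 65 = b5 XOR 65 = d0
byte 3: (b0 XOR 44) XOR 6e = f4 XOR 6e = 9a
byte 4: (28 XOR c9) XOR 74 = e1 XOR 74 = 95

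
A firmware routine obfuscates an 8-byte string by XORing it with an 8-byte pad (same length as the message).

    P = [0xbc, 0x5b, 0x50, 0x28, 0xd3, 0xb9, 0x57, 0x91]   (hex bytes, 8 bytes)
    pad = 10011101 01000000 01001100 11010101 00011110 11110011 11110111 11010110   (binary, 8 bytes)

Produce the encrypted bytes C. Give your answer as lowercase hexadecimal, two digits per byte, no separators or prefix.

211b1cfdcd4aa047

XOR is its own inverse, so applying the key byte-wise gives the result directly.
byte 0: 188 ^ 157 =  33
byte 1:  91 ^  64 =  27
byte 2:  80 ^  76 =  28
byte 3:  40 ^ 213 = 253
byte 4: 211 ^  30 = 205
byte 5: 185 ^ 243 =  74
byte 6:  87 ^ 247 = 160
byte 7: 145 ^ 214 =  71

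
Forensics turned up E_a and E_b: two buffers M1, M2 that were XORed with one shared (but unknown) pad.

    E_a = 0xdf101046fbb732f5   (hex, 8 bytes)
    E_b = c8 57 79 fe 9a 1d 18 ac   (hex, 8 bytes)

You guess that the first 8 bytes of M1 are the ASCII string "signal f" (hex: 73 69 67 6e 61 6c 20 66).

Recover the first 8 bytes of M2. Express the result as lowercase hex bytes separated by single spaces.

First, E_a ⊕ E_b = (M1 ⊕ K) ⊕ (M2 ⊕ K) = M1 ⊕ M2, so the key drops out. Then M2 = (M1 ⊕ M2) ⊕ M1 over the first 8 bytes.
byte 0: (df ^ c8) ^ 73 = 17 ^ 73 = 64
byte 1: (10 ^ 57) ^ 69 = 47 ^ 69 = 2e
byte 2: (10 ^ 79) ^ 67 = 69 ^ 67 = 0e
byte 3: (46 ^ fe) ^ 6e = b8 ^ 6e = d6
byte 4: (fb ^ 9a) ^ 61 = 61 ^ 61 = 00
byte 5: (b7 ^ 1d) ^ 6c = aa ^ 6c = c6
byte 6: (32 ^ 18) ^ 20 = 2a ^ 20 = 0a
byte 7: (f5 ^ ac) ^ 66 = 59 ^ 66 = 3f

64 2e 0e d6 00 c6 0a 3f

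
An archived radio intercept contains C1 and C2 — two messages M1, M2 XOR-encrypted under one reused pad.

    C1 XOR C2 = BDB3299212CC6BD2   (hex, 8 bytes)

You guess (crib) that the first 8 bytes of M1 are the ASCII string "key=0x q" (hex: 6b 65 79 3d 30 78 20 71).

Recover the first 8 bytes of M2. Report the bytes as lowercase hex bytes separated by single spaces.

Since C1 ⊕ C2 = M1 ⊕ M2, XORing with the guessed M1 bytes yields the corresponding M2 bytes: M2 = (C1 ⊕ C2) ⊕ M1.
bd xor 6b = d6
b3 xor 65 = d6
29 xor 79 = 50
92 xor 3d = af
12 xor 30 = 22
cc xor 78 = b4
6b xor 20 = 4b
d2 xor 71 = a3

d6 d6 50 af 22 b4 4b a3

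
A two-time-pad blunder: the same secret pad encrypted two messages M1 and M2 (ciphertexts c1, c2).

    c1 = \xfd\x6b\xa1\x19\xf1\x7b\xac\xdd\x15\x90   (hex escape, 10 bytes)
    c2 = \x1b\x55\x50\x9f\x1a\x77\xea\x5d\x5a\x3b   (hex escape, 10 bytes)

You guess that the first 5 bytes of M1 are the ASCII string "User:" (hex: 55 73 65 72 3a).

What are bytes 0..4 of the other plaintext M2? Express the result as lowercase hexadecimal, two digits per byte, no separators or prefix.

b34d94f4d1

First, c1 ⊕ c2 = (M1 ⊕ K) ⊕ (M2 ⊕ K) = M1 ⊕ M2, so the key drops out. Then M2 = (M1 ⊕ M2) ⊕ M1 over the first 5 bytes.
byte 0: (fd ^ 1b) ^ 55 = e6 ^ 55 = b3
byte 1: (6b ^ 55) ^ 73 = 3e ^ 73 = 4d
byte 2: (a1 ^ 50) ^ 65 = f1 ^ 65 = 94
byte 3: (19 ^ 9f) ^ 72 = 86 ^ 72 = f4
byte 4: (f1 ^ 1a) ^ 3a = eb ^ 3a = d1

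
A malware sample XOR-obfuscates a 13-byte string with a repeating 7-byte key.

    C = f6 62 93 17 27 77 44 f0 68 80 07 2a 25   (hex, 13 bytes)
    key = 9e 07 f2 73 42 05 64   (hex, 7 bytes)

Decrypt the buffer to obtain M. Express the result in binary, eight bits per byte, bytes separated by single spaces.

The 7-byte key repeats, so the effective keystream is 9e 07 f2 73 42 05 64 9e 07 f2 73 42 05.
byte 0: f6 ⊕ 9e = 68
byte 1: 62 ⊕ 07 = 65
byte 2: 93 ⊕ f2 = 61
byte 3: 17 ⊕ 73 = 64
byte 4: 27 ⊕ 42 = 65
byte 5: 77 ⊕ 05 = 72
byte 6: 44 ⊕ 64 = 20
byte 7: f0 ⊕ 9e = 6e
byte 8: 68 ⊕ 07 = 6f
byte 9: 80 ⊕ f2 = 72
byte 10: 07 ⊕ 73 = 74
byte 11: 2a ⊕ 42 = 68
byte 12: 25 ⊕ 05 = 20

01101000 01100101 01100001 01100100 01100101 01110010 00100000 01101110 01101111 01110010 01110100 01101000 00100000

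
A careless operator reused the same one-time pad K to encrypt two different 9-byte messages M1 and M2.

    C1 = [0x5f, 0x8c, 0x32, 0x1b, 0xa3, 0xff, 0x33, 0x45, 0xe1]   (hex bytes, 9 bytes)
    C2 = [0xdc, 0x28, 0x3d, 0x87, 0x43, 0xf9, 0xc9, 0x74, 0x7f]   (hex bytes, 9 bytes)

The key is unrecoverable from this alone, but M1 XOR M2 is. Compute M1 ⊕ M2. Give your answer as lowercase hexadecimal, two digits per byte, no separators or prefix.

C1 ⊕ C2 = (M1 ⊕ K) ⊕ (M2 ⊕ K) = M1 ⊕ M2 — the shared key cancels under XOR.
byte 0: 5f ⊕ dc = 83
byte 1: 8c ⊕ 28 = a4
byte 2: 32 ⊕ 3d = 0f
byte 3: 1b ⊕ 87 = 9c
byte 4: a3 ⊕ 43 = e0
byte 5: ff ⊕ f9 = 06
byte 6: 33 ⊕ c9 = fa
byte 7: 45 ⊕ 74 = 31
byte 8: e1 ⊕ 7f = 9e

83a40f9ce006fa319e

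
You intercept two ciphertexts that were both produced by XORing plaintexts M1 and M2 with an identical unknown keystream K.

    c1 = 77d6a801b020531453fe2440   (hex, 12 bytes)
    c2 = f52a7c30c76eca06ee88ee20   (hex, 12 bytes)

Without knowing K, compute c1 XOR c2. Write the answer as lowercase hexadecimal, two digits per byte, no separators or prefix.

82fcd431774e9912bd76ca60

c1 ⊕ c2 = (M1 ⊕ K) ⊕ (M2 ⊕ K) = M1 ⊕ M2 — the shared key cancels under XOR.
byte 0: 01110111 ^ 11110101 = 10000010
byte 1: 11010110 ^ 00101010 = 11111100
byte 2: 10101000 ^ 01111100 = 11010100
byte 3: 00000001 ^ 00110000 = 00110001
byte 4: 10110000 ^ 11000111 = 01110111
byte 5: 00100000 ^ 01101110 = 01001110
byte 6: 01010011 ^ 11001010 = 10011001
byte 7: 00010100 ^ 00000110 = 00010010
byte 8: 01010011 ^ 11101110 = 10111101
byte 9: 11111110 ^ 10001000 = 01110110
byte 10: 00100100 ^ 11101110 = 11001010
byte 11: 01000000 ^ 00100000 = 01100000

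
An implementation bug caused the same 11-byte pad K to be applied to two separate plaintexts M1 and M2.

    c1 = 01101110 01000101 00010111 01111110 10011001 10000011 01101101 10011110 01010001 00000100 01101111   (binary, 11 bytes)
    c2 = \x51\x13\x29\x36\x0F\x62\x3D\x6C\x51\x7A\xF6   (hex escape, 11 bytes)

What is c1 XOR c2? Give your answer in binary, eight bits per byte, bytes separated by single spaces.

c1 ⊕ c2 = (M1 ⊕ K) ⊕ (M2 ⊕ K) = M1 ⊕ M2 — the shared key cancels under XOR.
byte 0: 6e xor 51 = 3f
byte 1: 45 xor 13 = 56
byte 2: 17 xor 29 = 3e
byte 3: 7e xor 36 = 48
byte 4: 99 xor 0f = 96
byte 5: 83 xor 62 = e1
byte 6: 6d xor 3d = 50
byte 7: 9e xor 6c = f2
byte 8: 51 xor 51 = 00
byte 9: 04 xor 7a = 7e
byte 10: 6f xor f6 = 99

00111111 01010110 00111110 01001000 10010110 11100001 01010000 11110010 00000000 01111110 10011001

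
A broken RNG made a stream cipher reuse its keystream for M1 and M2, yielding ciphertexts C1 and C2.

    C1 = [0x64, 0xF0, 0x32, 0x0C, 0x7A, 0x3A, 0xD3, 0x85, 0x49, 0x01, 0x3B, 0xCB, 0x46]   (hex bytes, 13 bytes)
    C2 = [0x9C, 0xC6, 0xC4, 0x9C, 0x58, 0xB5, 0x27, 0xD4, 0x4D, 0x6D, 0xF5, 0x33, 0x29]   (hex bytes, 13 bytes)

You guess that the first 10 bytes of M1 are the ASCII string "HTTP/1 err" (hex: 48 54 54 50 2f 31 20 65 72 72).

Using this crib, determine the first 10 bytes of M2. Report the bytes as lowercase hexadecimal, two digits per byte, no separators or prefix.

b062a2c00dbed434761e

First, C1 ⊕ C2 = (M1 ⊕ K) ⊕ (M2 ⊕ K) = M1 ⊕ M2, so the key drops out. Then M2 = (M1 ⊕ M2) ⊕ M1 over the first 10 bytes.
byte 0: (64 XOR 9c) XOR 48 = f8 XOR 48 = b0
byte 1: (f0 XOR c6) XOR 54 = 36 XOR 54 = 62
byte 2: (32 XOR c4) XOR 54 = f6 XOR 54 = a2
byte 3: (0c XOR 9c) XOR 50 = 90 XOR 50 = c0
byte 4: (7a XOR 58) XOR 2f = 22 XOR 2f = 0d
byte 5: (3a XOR b5) XOR 31 = 8f XOR 31 = be
byte 6: (d3 XOR 27) XOR 20 = f4 XOR 20 = d4
byte 7: (85 XOR d4) XOR 65 = 51 XOR 65 = 34
byte 8: (49 XOR 4d) XOR 72 = 04 XOR 72 = 76
byte 9: (01 XOR 6d) XOR 72 = 6c XOR 72 = 1e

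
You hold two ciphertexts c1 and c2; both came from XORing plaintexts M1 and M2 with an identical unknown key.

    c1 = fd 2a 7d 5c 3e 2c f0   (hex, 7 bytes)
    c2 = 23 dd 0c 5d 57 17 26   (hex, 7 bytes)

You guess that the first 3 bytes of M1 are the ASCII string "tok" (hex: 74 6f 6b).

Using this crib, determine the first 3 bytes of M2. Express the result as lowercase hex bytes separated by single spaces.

aa 98 1a

First, c1 ⊕ c2 = (M1 ⊕ K) ⊕ (M2 ⊕ K) = M1 ⊕ M2, so the key drops out. Then M2 = (M1 ⊕ M2) ⊕ M1 over the first 3 bytes.
byte 0: (fd ^ 23) ^ 74 = de ^ 74 = aa
byte 1: (2a ^ dd) ^ 6f = f7 ^ 6f = 98
byte 2: (7d ^ 0c) ^ 6b = 71 ^ 6b = 1a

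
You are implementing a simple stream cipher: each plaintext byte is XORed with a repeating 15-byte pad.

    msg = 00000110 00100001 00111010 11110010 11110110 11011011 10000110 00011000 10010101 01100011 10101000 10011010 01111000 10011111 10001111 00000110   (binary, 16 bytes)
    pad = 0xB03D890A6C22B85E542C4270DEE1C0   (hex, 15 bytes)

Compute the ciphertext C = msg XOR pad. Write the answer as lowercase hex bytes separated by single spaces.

b6 1c b3 f8 9a f9 3e 46 c1 4f ea ea a6 7e 4f b6

The 15-byte key repeats, so the effective keystream is b0 3d 89 0a 6c 22 b8 5e 54 2c 42 70 de e1 c0 b0.
byte 0: 00000110 ⊕ 10110000 = 10110110
byte 1: 00100001 ⊕ 00111101 = 00011100
byte 2: 00111010 ⊕ 10001001 = 10110011
byte 3: 11110010 ⊕ 00001010 = 11111000
byte 4: 11110110 ⊕ 01101100 = 10011010
byte 5: 11011011 ⊕ 00100010 = 11111001
byte 6: 10000110 ⊕ 10111000 = 00111110
byte 7: 00011000 ⊕ 01011110 = 01000110
byte 8: 10010101 ⊕ 01010100 = 11000001
byte 9: 01100011 ⊕ 00101100 = 01001111
byte 10: 10101000 ⊕ 01000010 = 11101010
byte 11: 10011010 ⊕ 01110000 = 11101010
byte 12: 01111000 ⊕ 11011110 = 10100110
byte 13: 10011111 ⊕ 11100001 = 01111110
byte 14: 10001111 ⊕ 11000000 = 01001111
byte 15: 00000110 ⊕ 10110000 = 10110110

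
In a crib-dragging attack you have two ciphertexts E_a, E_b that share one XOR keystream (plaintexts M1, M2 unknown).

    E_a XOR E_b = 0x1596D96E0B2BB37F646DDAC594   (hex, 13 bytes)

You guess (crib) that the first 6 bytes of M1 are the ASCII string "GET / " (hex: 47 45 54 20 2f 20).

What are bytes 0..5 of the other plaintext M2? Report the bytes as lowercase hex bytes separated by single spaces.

Since E_a ⊕ E_b = M1 ⊕ M2, XORing with the guessed M1 bytes yields the corresponding M2 bytes: M2 = (E_a ⊕ E_b) ⊕ M1.
byte 0:  21 xor  71 =  82
byte 1: 150 xor  69 = 211
byte 2: 217 xor  84 = 141
byte 3: 110 xor  32 =  78
byte 4:  11 xor  47 =  36
byte 5:  43 xor  32 =  11

52 d3 8d 4e 24 0b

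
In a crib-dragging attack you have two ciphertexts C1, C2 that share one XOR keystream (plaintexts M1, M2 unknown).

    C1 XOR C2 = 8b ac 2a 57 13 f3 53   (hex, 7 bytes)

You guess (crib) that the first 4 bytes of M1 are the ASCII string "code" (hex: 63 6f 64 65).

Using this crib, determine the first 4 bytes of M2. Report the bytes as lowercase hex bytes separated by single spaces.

Since C1 ⊕ C2 = M1 ⊕ M2, XORing with the guessed M1 bytes yields the corresponding M2 bytes: M2 = (C1 ⊕ C2) ⊕ M1.
139 xor  99 = 232
172 xor 111 = 195
 42 xor 100 =  78
 87 xor 101 =  50

e8 c3 4e 32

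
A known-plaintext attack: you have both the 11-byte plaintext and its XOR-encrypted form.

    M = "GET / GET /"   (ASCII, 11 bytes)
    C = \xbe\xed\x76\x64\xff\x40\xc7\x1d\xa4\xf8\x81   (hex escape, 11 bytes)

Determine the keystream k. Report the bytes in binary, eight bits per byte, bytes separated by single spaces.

Since C = M ⊕ k, XORing both sides with M gives k = M ⊕ C.
47 ⊕ be = f9
45 ⊕ ed = a8
54 ⊕ 76 = 22
20 ⊕ 64 = 44
2f ⊕ ff = d0
20 ⊕ 40 = 60
47 ⊕ c7 = 80
45 ⊕ 1d = 58
54 ⊕ a4 = f0
20 ⊕ f8 = d8
2f ⊕ 81 = ae

11111001 10101000 00100010 01000100 11010000 01100000 10000000 01011000 11110000 11011000 10101110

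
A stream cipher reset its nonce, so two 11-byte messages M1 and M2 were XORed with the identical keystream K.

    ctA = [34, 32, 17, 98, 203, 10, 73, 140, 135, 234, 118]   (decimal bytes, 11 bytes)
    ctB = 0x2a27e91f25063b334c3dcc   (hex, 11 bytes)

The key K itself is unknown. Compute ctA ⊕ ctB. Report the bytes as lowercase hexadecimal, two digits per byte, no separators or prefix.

ctA ⊕ ctB = (M1 ⊕ K) ⊕ (M2 ⊕ K) = M1 ⊕ M2 — the shared key cancels under XOR.
22 XOR 2a = 08
20 XOR 27 = 07
11 XOR e9 = f8
62 XOR 1f = 7d
cb XOR 25 = ee
0a XOR 06 = 0c
49 XOR 3b = 72
8c XOR 33 = bf
87 XOR 4c = cb
ea XOR 3d = d7
76 XOR cc = ba

0807f87dee0c72bfcbd7ba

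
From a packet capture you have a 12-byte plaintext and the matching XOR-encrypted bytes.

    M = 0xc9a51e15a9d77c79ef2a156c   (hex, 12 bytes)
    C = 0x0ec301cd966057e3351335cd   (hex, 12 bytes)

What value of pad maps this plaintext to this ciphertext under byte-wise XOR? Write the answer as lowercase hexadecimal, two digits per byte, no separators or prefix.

Since C = M ⊕ pad, XORing both sides with M gives pad = M ⊕ C.
c9 xor 0e = c7
a5 xor c3 = 66
1e xor 01 = 1f
15 xor cd = d8
a9 xor 96 = 3f
d7 xor 60 = b7
7c xor 57 = 2b
79 xor e3 = 9a
ef xor 35 = da
2a xor 13 = 39
15 xor 35 = 20
6c xor cd = a1

c7661fd83fb72b9ada3920a1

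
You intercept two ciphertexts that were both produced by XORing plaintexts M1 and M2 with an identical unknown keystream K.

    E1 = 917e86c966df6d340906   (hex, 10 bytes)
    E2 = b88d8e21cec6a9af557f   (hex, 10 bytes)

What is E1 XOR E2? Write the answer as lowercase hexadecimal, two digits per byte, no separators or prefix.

E1 ⊕ E2 = (M1 ⊕ K) ⊕ (M2 ⊕ K) = M1 ⊕ M2 — the shared key cancels under XOR.
byte 0: 10010001 ^ 10111000 = 00101001
byte 1: 01111110 ^ 10001101 = 11110011
byte 2: 10000110 ^ 10001110 = 00001000
byte 3: 11001001 ^ 00100001 = 11101000
byte 4: 01100110 ^ 11001110 = 10101000
byte 5: 11011111 ^ 11000110 = 00011001
byte 6: 01101101 ^ 10101001 = 11000100
byte 7: 00110100 ^ 10101111 = 10011011
byte 8: 00001001 ^ 01010101 = 01011100
byte 9: 00000110 ^ 01111111 = 01111001

29f308e8a819c49b5c79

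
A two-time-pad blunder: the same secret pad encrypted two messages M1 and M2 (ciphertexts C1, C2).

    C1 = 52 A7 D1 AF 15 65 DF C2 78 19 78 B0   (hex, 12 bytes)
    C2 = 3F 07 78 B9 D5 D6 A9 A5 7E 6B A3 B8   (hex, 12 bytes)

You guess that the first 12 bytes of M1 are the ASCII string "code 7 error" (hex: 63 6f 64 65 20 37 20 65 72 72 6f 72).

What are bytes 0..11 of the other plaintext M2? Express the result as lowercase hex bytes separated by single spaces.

0e cf cd 73 e0 84 56 02 74 00 b4 7a

First, C1 ⊕ C2 = (M1 ⊕ K) ⊕ (M2 ⊕ K) = M1 ⊕ M2, so the key drops out. Then M2 = (M1 ⊕ M2) ⊕ M1 over the first 12 bytes.
byte 0: (52 ⊕ 3f) ⊕ 63 = 6d ⊕ 63 = 0e
byte 1: (a7 ⊕ 07) ⊕ 6f = a0 ⊕ 6f = cf
byte 2: (d1 ⊕ 78) ⊕ 64 = a9 ⊕ 64 = cd
byte 3: (af ⊕ b9) ⊕ 65 = 16 ⊕ 65 = 73
byte 4: (15 ⊕ d5) ⊕ 20 = c0 ⊕ 20 = e0
byte 5: (65 ⊕ d6) ⊕ 37 = b3 ⊕ 37 = 84
byte 6: (df ⊕ a9) ⊕ 20 = 76 ⊕ 20 = 56
byte 7: (c2 ⊕ a5) ⊕ 65 = 67 ⊕ 65 = 02
byte 8: (78 ⊕ 7e) ⊕ 72 = 06 ⊕ 72 = 74
byte 9: (19 ⊕ 6b) ⊕ 72 = 72 ⊕ 72 = 00
byte 10: (78 ⊕ a3) ⊕ 6f = db ⊕ 6f = b4
byte 11: (b0 ⊕ b8) ⊕ 72 = 08 ⊕ 72 = 7a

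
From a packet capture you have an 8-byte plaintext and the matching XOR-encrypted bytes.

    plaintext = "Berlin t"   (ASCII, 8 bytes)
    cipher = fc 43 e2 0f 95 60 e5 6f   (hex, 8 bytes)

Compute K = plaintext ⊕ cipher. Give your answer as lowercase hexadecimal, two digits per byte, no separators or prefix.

be269063fc0ec51b

Since cipher = plaintext ⊕ K, XORing both sides with plaintext gives K = plaintext ⊕ cipher.
byte 0: 42 xor fc = be
byte 1: 65 xor 43 = 26
byte 2: 72 xor e2 = 90
byte 3: 6c xor 0f = 63
byte 4: 69 xor 95 = fc
byte 5: 6e xor 60 = 0e
byte 6: 20 xor e5 = c5
byte 7: 74 xor 6f = 1b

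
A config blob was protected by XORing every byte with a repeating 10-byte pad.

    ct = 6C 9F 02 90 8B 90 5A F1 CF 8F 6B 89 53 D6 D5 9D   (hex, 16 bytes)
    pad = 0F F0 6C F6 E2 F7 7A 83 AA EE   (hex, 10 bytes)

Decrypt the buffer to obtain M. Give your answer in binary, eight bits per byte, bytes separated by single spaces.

The 10-byte key repeats, so the effective keystream is 0f f0 6c f6 e2 f7 7a 83 aa ee 0f f0 6c f6 e2 f7.
byte 0: 108 xor  15 =  99
byte 1: 159 xor 240 = 111
byte 2:   2 xor 108 = 110
byte 3: 144 xor 246 = 102
byte 4: 139 xor 226 = 105
byte 5: 144 xor 247 = 103
byte 6:  90 xor 122 =  32
byte 7: 241 xor 131 = 114
byte 8: 207 xor 170 = 101
byte 9: 143 xor 238 =  97
byte 10: 107 xor  15 = 100
byte 11: 137 xor 240 = 121
byte 12:  83 xor 108 =  63
byte 13: 214 xor 246 =  32
byte 14: 213 xor 226 =  55
byte 15: 157 xor 247 = 106

01100011 01101111 01101110 01100110 01101001 01100111 00100000 01110010 01100101 01100001 01100100 01111001 00111111 00100000 00110111 01101010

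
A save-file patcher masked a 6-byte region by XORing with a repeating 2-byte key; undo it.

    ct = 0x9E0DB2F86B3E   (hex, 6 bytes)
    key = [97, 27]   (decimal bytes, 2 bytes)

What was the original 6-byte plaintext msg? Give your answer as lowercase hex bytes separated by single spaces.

The 2-byte key repeats, so the effective keystream is 61 1b 61 1b 61 1b.
byte 0: 9e ⊕ 61 = ff
byte 1: 0d ⊕ 1b = 16
byte 2: b2 ⊕ 61 = d3
byte 3: f8 ⊕ 1b = e3
byte 4: 6b ⊕ 61 = 0a
byte 5: 3e ⊕ 1b = 25

ff 16 d3 e3 0a 25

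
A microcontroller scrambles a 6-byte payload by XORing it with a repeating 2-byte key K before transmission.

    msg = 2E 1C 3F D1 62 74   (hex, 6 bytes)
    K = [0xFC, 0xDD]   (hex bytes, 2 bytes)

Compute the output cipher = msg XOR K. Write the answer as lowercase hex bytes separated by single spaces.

The 2-byte key repeats, so the effective keystream is fc dd fc dd fc dd.
byte 0: 2e ^ fc = d2
byte 1: 1c ^ dd = c1
byte 2: 3f ^ fc = c3
byte 3: d1 ^ dd = 0c
byte 4: 62 ^ fc = 9e
byte 5: 74 ^ dd = a9

d2 c1 c3 0c 9e a9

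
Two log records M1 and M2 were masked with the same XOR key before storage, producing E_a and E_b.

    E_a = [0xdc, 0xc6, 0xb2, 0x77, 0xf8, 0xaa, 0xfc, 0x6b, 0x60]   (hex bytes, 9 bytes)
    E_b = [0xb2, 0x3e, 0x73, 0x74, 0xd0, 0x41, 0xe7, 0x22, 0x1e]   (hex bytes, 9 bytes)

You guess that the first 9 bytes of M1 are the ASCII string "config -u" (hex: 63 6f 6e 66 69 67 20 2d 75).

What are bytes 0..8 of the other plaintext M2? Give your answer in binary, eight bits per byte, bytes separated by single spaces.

First, E_a ⊕ E_b = (M1 ⊕ K) ⊕ (M2 ⊕ K) = M1 ⊕ M2, so the key drops out. Then M2 = (M1 ⊕ M2) ⊕ M1 over the first 9 bytes.
byte 0: (dc xor b2) xor 63 = 6e xor 63 = 0d
byte 1: (c6 xor 3e) xor 6f = f8 xor 6f = 97
byte 2: (b2 xor 73) xor 6e = c1 xor 6e = af
byte 3: (77 xor 74) xor 66 = 03 xor 66 = 65
byte 4: (f8 xor d0) xor 69 = 28 xor 69 = 41
byte 5: (aa xor 41) xor 67 = eb xor 67 = 8c
byte 6: (fc xor e7) xor 20 = 1b xor 20 = 3b
byte 7: (6b xor 22) xor 2d = 49 xor 2d = 64
byte 8: (60 xor 1e) xor 75 = 7e xor 75 = 0b

00001101 10010111 10101111 01100101 01000001 10001100 00111011 01100100 00001011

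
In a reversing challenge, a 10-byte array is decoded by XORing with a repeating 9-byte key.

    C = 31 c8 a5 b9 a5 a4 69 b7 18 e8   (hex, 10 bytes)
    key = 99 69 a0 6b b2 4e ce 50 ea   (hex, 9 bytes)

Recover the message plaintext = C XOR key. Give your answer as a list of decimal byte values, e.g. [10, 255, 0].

The 9-byte key repeats, so the effective keystream is 99 69 a0 6b b2 4e ce 50 ea 99.
byte 0: 00110001 ^ 10011001 = 10101000
byte 1: 11001000 ^ 01101001 = 10100001
byte 2: 10100101 ^ 10100000 = 00000101
byte 3: 10111001 ^ 01101011 = 11010010
byte 4: 10100101 ^ 10110010 = 00010111
byte 5: 10100100 ^ 01001110 = 11101010
byte 6: 01101001 ^ 11001110 = 10100111
byte 7: 10110111 ^ 01010000 = 11100111
byte 8: 00011000 ^ 11101010 = 11110010
byte 9: 11101000 ^ 10011001 = 01110001

[168, 161, 5, 210, 23, 234, 167, 231, 242, 113]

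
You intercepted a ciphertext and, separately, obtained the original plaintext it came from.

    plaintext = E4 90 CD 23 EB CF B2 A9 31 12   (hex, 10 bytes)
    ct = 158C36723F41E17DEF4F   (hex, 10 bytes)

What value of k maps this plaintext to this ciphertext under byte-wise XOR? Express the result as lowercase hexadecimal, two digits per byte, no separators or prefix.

f11cfb51d48e53d4de5d

Since ct = plaintext ⊕ k, XORing both sides with plaintext gives k = plaintext ⊕ ct.
228 ^  21 = 241
144 ^ 140 =  28
205 ^  54 = 251
 35 ^ 114 =  81
235 ^  63 = 212
207 ^  65 = 142
178 ^ 225 =  83
169 ^ 125 = 212
 49 ^ 239 = 222
 18 ^  79 =  93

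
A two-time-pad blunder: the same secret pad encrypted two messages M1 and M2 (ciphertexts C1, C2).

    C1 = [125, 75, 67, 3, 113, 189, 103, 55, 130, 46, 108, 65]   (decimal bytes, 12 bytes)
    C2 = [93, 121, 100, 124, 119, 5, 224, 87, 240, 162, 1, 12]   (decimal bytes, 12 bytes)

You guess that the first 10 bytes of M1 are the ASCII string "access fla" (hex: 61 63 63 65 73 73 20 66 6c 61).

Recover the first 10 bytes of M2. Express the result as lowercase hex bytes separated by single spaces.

First, C1 ⊕ C2 = (M1 ⊕ K) ⊕ (M2 ⊕ K) = M1 ⊕ M2, so the key drops out. Then M2 = (M1 ⊕ M2) ⊕ M1 over the first 10 bytes.
byte 0: (7d ⊕ 5d) ⊕ 61 = 20 ⊕ 61 = 41
byte 1: (4b ⊕ 79) ⊕ 63 = 32 ⊕ 63 = 51
byte 2: (43 ⊕ 64) ⊕ 63 = 27 ⊕ 63 = 44
byte 3: (03 ⊕ 7c) ⊕ 65 = 7f ⊕ 65 = 1a
byte 4: (71 ⊕ 77) ⊕ 73 = 06 ⊕ 73 = 75
byte 5: (bd ⊕ 05) ⊕ 73 = b8 ⊕ 73 = cb
byte 6: (67 ⊕ e0) ⊕ 20 = 87 ⊕ 20 = a7
byte 7: (37 ⊕ 57) ⊕ 66 = 60 ⊕ 66 = 06
byte 8: (82 ⊕ f0) ⊕ 6c = 72 ⊕ 6c = 1e
byte 9: (2e ⊕ a2) ⊕ 61 = 8c ⊕ 61 = ed

41 51 44 1a 75 cb a7 06 1e ed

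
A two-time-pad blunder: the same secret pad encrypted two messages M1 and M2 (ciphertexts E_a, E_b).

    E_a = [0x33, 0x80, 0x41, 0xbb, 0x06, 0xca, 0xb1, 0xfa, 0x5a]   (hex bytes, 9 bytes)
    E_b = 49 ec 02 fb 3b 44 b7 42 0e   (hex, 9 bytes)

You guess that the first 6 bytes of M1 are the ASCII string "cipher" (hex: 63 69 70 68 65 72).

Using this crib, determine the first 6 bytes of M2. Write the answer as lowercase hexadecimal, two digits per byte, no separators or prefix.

First, E_a ⊕ E_b = (M1 ⊕ K) ⊕ (M2 ⊕ K) = M1 ⊕ M2, so the key drops out. Then M2 = (M1 ⊕ M2) ⊕ M1 over the first 6 bytes.
byte 0: (33 ⊕ 49) ⊕ 63 = 7a ⊕ 63 = 19
byte 1: (80 ⊕ ec) ⊕ 69 = 6c ⊕ 69 = 05
byte 2: (41 ⊕ 02) ⊕ 70 = 43 ⊕ 70 = 33
byte 3: (bb ⊕ fb) ⊕ 68 = 40 ⊕ 68 = 28
byte 4: (06 ⊕ 3b) ⊕ 65 = 3d ⊕ 65 = 58
byte 5: (ca ⊕ 44) ⊕ 72 = 8e ⊕ 72 = fc

1905332858fc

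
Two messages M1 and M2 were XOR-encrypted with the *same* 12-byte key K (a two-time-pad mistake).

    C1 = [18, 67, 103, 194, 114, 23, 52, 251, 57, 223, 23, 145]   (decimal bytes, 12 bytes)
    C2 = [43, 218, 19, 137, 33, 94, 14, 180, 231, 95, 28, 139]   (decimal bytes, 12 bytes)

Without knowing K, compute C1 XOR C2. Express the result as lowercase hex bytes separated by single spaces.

C1 ⊕ C2 = (M1 ⊕ K) ⊕ (M2 ⊕ K) = M1 ⊕ M2 — the shared key cancels under XOR.
byte 0: 12 ⊕ 2b = 39
byte 1: 43 ⊕ da = 99
byte 2: 67 ⊕ 13 = 74
byte 3: c2 ⊕ 89 = 4b
byte 4: 72 ⊕ 21 = 53
byte 5: 17 ⊕ 5e = 49
byte 6: 34 ⊕ 0e = 3a
byte 7: fb ⊕ b4 = 4f
byte 8: 39 ⊕ e7 = de
byte 9: df ⊕ 5f = 80
byte 10: 17 ⊕ 1c = 0b
byte 11: 91 ⊕ 8b = 1a

39 99 74 4b 53 49 3a 4f de 80 0b 1a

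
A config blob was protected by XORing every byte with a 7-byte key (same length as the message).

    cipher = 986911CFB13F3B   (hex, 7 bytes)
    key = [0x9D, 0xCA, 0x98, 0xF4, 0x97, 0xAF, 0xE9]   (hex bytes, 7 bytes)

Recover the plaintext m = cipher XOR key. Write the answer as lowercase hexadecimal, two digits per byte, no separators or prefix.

05a3893b2690d2

98 xor 9d = 05
69 xor ca = a3
11 xor 98 = 89
cf xor f4 = 3b
b1 xor 97 = 26
3f xor af = 90
3b xor e9 = d2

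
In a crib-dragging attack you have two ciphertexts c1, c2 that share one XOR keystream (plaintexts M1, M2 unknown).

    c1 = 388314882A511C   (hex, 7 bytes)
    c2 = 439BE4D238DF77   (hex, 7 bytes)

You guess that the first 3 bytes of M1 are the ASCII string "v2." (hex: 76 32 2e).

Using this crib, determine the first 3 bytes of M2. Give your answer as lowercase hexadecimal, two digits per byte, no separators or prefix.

First, c1 ⊕ c2 = (M1 ⊕ K) ⊕ (M2 ⊕ K) = M1 ⊕ M2, so the key drops out. Then M2 = (M1 ⊕ M2) ⊕ M1 over the first 3 bytes.
byte 0: (38 ⊕ 43) ⊕ 76 = 7b ⊕ 76 = 0d
byte 1: (83 ⊕ 9b) ⊕ 32 = 18 ⊕ 32 = 2a
byte 2: (14 ⊕ e4) ⊕ 2e = f0 ⊕ 2e = de

0d2ade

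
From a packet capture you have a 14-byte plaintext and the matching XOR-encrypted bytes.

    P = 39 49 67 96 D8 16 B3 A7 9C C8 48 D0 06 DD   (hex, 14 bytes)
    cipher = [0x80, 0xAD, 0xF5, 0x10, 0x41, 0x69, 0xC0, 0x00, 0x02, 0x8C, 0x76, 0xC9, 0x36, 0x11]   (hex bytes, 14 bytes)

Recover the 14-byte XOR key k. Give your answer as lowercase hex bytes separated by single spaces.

b9 e4 92 86 99 7f 73 a7 9e 44 3e 19 30 cc

Since cipher = P ⊕ k, XORing both sides with P gives k = P ⊕ cipher.
39 XOR 80 = b9
49 XOR ad = e4
67 XOR f5 = 92
96 XOR 10 = 86
d8 XOR 41 = 99
16 XOR 69 = 7f
b3 XOR c0 = 73
a7 XOR 00 = a7
9c XOR 02 = 9e
c8 XOR 8c = 44
48 XOR 76 = 3e
d0 XOR c9 = 19
06 XOR 36 = 30
dd XOR 11 = cc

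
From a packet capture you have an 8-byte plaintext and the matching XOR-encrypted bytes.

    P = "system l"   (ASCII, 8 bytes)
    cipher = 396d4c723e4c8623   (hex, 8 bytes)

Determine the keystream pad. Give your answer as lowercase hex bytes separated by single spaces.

4a 14 3f 06 5b 21 a6 4f

Since cipher = P ⊕ pad, XORing both sides with P gives pad = P ⊕ cipher.
01110011 XOR 00111001 = 01001010
01111001 XOR 01101101 = 00010100
01110011 XOR 01001100 = 00111111
01110100 XOR 01110010 = 00000110
01100101 XOR 00111110 = 01011011
01101101 XOR 01001100 = 00100001
00100000 XOR 10000110 = 10100110
01101100 XOR 00100011 = 01001111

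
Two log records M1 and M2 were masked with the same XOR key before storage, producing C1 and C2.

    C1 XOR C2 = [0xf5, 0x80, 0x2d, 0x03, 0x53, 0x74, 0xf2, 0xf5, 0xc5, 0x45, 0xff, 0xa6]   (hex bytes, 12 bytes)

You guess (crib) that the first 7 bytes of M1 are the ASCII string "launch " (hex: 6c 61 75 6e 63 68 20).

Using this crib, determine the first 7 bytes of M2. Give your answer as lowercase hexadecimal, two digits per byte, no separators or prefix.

Since C1 ⊕ C2 = M1 ⊕ M2, XORing with the guessed M1 bytes yields the corresponding M2 bytes: M2 = (C1 ⊕ C2) ⊕ M1.
byte 0: f5 xor 6c = 99
byte 1: 80 xor 61 = e1
byte 2: 2d xor 75 = 58
byte 3: 03 xor 6e = 6d
byte 4: 53 xor 63 = 30
byte 5: 74 xor 68 = 1c
byte 6: f2 xor 20 = d2

99e1586d301cd2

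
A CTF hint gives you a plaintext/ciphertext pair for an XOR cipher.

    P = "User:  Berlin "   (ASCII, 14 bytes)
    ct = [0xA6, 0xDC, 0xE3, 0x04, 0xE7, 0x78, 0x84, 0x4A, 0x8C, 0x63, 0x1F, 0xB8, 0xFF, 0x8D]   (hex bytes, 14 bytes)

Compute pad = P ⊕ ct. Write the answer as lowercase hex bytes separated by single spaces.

f3 af 86 76 dd 58 a4 08 e9 11 73 d1 91 ad

Since ct = P ⊕ pad, XORing both sides with P gives pad = P ⊕ ct.
byte 0: 01010101 xor 10100110 = 11110011
byte 1: 01110011 xor 11011100 = 10101111
byte 2: 01100101 xor 11100011 = 10000110
byte 3: 01110010 xor 00000100 = 01110110
byte 4: 00111010 xor 11100111 = 11011101
byte 5: 00100000 xor 01111000 = 01011000
byte 6: 00100000 xor 10000100 = 10100100
byte 7: 01000010 xor 01001010 = 00001000
byte 8: 01100101 xor 10001100 = 11101001
byte 9: 01110010 xor 01100011 = 00010001
byte 10: 01101100 xor 00011111 = 01110011
byte 11: 01101001 xor 10111000 = 11010001
byte 12: 01101110 xor 11111111 = 10010001
byte 13: 00100000 xor 10001101 = 10101101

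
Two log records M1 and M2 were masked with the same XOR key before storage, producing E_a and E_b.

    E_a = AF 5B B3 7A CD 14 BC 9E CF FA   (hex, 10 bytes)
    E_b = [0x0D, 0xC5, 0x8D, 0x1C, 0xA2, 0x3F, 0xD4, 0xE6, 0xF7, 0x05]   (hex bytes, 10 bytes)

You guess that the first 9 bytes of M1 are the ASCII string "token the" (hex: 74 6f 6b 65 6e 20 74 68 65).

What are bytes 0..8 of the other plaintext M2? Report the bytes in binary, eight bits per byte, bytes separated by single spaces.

11010110 11110001 01010101 00000011 00000001 00001011 00011100 00010000 01011101

First, E_a ⊕ E_b = (M1 ⊕ K) ⊕ (M2 ⊕ K) = M1 ⊕ M2, so the key drops out. Then M2 = (M1 ⊕ M2) ⊕ M1 over the first 9 bytes.
byte 0: (af ^ 0d) ^ 74 = a2 ^ 74 = d6
byte 1: (5b ^ c5) ^ 6f = 9e ^ 6f = f1
byte 2: (b3 ^ 8d) ^ 6b = 3e ^ 6b = 55
byte 3: (7a ^ 1c) ^ 65 = 66 ^ 65 = 03
byte 4: (cd ^ a2) ^ 6e = 6f ^ 6e = 01
byte 5: (14 ^ 3f) ^ 20 = 2b ^ 20 = 0b
byte 6: (bc ^ d4) ^ 74 = 68 ^ 74 = 1c
byte 7: (9e ^ e6) ^ 68 = 78 ^ 68 = 10
byte 8: (cf ^ f7) ^ 65 = 38 ^ 65 = 5d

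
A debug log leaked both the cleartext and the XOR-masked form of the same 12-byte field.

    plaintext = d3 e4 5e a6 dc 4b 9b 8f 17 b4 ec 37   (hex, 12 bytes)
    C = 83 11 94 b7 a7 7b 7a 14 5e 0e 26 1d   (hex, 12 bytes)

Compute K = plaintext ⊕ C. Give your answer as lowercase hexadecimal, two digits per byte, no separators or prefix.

50f5ca117b30e19b49baca2a

Since C = plaintext ⊕ K, XORing both sides with plaintext gives K = plaintext ⊕ C.
211 XOR 131 =  80
228 XOR  17 = 245
 94 XOR 148 = 202
166 XOR 183 =  17
220 XOR 167 = 123
 75 XOR 123 =  48
155 XOR 122 = 225
143 XOR  20 = 155
 23 XOR  94 =  73
180 XOR  14 = 186
236 XOR  38 = 202
 55 XOR  29 =  42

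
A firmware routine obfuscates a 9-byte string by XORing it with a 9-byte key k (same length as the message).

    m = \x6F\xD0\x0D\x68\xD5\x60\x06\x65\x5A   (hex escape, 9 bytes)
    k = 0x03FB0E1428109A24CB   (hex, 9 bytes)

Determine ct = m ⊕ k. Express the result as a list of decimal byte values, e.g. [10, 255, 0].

6f XOR 03 = 6c
d0 XOR fb = 2b
0d XOR 0e = 03
68 XOR 14 = 7c
d5 XOR 28 = fd
60 XOR 10 = 70
06 XOR 9a = 9c
65 XOR 24 = 41
5a XOR cb = 91

[108, 43, 3, 124, 253, 112, 156, 65, 145]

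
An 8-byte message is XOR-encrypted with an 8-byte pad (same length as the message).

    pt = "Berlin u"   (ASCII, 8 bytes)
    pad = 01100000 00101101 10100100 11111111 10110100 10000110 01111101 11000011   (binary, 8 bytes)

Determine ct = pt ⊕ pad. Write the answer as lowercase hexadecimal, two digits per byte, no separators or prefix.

XOR is its own inverse, so applying the key byte-wise gives the result directly.
42 ⊕ 60 = 22
65 ⊕ 2d = 48
72 ⊕ a4 = d6
6c ⊕ ff = 93
69 ⊕ b4 = dd
6e ⊕ 86 = e8
20 ⊕ 7d = 5d
75 ⊕ c3 = b6

2248d693dde85db6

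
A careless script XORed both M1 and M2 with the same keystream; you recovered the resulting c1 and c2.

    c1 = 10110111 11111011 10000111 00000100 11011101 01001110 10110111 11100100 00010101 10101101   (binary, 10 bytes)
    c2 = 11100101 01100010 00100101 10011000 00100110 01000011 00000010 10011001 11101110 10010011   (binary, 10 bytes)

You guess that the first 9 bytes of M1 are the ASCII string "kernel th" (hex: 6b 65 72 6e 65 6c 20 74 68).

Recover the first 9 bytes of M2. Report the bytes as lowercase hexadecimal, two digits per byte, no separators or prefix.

First, c1 ⊕ c2 = (M1 ⊕ K) ⊕ (M2 ⊕ K) = M1 ⊕ M2, so the key drops out. Then M2 = (M1 ⊕ M2) ⊕ M1 over the first 9 bytes.
byte 0: (b7 XOR e5) XOR 6b = 52 XOR 6b = 39
byte 1: (fb XOR 62) XOR 65 = 99 XOR 65 = fc
byte 2: (87 XOR 25) XOR 72 = a2 XOR 72 = d0
byte 3: (04 XOR 98) XOR 6e = 9c XOR 6e = f2
byte 4: (dd XOR 26) XOR 65 = fb XOR 65 = 9e
byte 5: (4e XOR 43) XOR 6c = 0d XOR 6c = 61
byte 6: (b7 XOR 02) XOR 20 = b5 XOR 20 = 95
byte 7: (e4 XOR 99) XOR 74 = 7d XOR 74 = 09
byte 8: (15 XOR ee) XOR 68 = fb XOR 68 = 93

39fcd0f29e61950993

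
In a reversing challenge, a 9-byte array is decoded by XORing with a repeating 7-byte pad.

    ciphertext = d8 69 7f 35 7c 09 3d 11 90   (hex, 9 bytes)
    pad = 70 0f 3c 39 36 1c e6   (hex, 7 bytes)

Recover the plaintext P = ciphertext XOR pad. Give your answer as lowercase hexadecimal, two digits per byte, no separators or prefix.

a866430c4a15db619f

The 7-byte key repeats, so the effective keystream is 70 0f 3c 39 36 1c e6 70 0f.
byte 0: d8 xor 70 = a8
byte 1: 69 xor 0f = 66
byte 2: 7f xor 3c = 43
byte 3: 35 xor 39 = 0c
byte 4: 7c xor 36 = 4a
byte 5: 09 xor 1c = 15
byte 6: 3d xor e6 = db
byte 7: 11 xor 70 = 61
byte 8: 90 xor 0f = 9f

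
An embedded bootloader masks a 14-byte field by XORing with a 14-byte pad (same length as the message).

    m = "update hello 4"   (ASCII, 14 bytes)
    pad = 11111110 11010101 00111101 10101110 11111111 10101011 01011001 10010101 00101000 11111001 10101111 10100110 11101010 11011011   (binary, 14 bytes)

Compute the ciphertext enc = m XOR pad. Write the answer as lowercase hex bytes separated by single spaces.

XOR is its own inverse, so applying the key byte-wise gives the result directly.
byte 0: 117 ^ 254 = 139
byte 1: 112 ^ 213 = 165
byte 2: 100 ^  61 =  89
byte 3:  97 ^ 174 = 207
byte 4: 116 ^ 255 = 139
byte 5: 101 ^ 171 = 206
byte 6:  32 ^  89 = 121
byte 7: 104 ^ 149 = 253
byte 8: 101 ^  40 =  77
byte 9: 108 ^ 249 = 149
byte 10: 108 ^ 175 = 195
byte 11: 111 ^ 166 = 201
byte 12:  32 ^ 234 = 202
byte 13:  52 ^ 219 = 239

8b a5 59 cf 8b ce 79 fd 4d 95 c3 c9 ca ef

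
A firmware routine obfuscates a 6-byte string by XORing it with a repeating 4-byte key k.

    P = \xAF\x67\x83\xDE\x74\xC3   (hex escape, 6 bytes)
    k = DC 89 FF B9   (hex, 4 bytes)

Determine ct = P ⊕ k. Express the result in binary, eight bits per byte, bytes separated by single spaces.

The 4-byte key repeats, so the effective keystream is dc 89 ff b9 dc 89.
byte 0: af XOR dc = 73
byte 1: 67 XOR 89 = ee
byte 2: 83 XOR ff = 7c
byte 3: de XOR b9 = 67
byte 4: 74 XOR dc = a8
byte 5: c3 XOR 89 = 4a

01110011 11101110 01111100 01100111 10101000 01001010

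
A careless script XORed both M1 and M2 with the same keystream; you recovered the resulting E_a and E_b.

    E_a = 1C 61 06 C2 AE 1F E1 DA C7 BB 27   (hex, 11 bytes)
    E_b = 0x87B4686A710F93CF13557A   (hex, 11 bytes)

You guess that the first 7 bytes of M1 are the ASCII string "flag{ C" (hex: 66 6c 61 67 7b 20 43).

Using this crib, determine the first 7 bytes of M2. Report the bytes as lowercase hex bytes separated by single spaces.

fd b9 0f cf a4 30 31

First, E_a ⊕ E_b = (M1 ⊕ K) ⊕ (M2 ⊕ K) = M1 ⊕ M2, so the key drops out. Then M2 = (M1 ⊕ M2) ⊕ M1 over the first 7 bytes.
byte 0: (1c xor 87) xor 66 = 9b xor 66 = fd
byte 1: (61 xor b4) xor 6c = d5 xor 6c = b9
byte 2: (06 xor 68) xor 61 = 6e xor 61 = 0f
byte 3: (c2 xor 6a) xor 67 = a8 xor 67 = cf
byte 4: (ae xor 71) xor 7b = df xor 7b = a4
byte 5: (1f xor 0f) xor 20 = 10 xor 20 = 30
byte 6: (e1 xor 93) xor 43 = 72 xor 43 = 31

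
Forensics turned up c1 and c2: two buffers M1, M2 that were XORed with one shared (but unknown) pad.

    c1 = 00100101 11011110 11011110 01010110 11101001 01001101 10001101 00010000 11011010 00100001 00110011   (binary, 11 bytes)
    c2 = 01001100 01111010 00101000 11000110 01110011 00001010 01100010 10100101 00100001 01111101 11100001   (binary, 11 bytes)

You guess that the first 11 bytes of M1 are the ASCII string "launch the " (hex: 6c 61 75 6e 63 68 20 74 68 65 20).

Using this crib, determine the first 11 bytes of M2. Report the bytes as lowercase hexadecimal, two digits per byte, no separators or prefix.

05c583fef92fcfc19339f2

First, c1 ⊕ c2 = (M1 ⊕ K) ⊕ (M2 ⊕ K) = M1 ⊕ M2, so the key drops out. Then M2 = (M1 ⊕ M2) ⊕ M1 over the first 11 bytes.
byte 0: (25 xor 4c) xor 6c = 69 xor 6c = 05
byte 1: (de xor 7a) xor 61 = a4 xor 61 = c5
byte 2: (de xor 28) xor 75 = f6 xor 75 = 83
byte 3: (56 xor c6) xor 6e = 90 xor 6e = fe
byte 4: (e9 xor 73) xor 63 = 9a xor 63 = f9
byte 5: (4d xor 0a) xor 68 = 47 xor 68 = 2f
byte 6: (8d xor 62) xor 20 = ef xor 20 = cf
byte 7: (10 xor a5) xor 74 = b5 xor 74 = c1
byte 8: (da xor 21) xor 68 = fb xor 68 = 93
byte 9: (21 xor 7d) xor 65 = 5c xor 65 = 39
byte 10: (33 xor e1) xor 20 = d2 xor 20 = f2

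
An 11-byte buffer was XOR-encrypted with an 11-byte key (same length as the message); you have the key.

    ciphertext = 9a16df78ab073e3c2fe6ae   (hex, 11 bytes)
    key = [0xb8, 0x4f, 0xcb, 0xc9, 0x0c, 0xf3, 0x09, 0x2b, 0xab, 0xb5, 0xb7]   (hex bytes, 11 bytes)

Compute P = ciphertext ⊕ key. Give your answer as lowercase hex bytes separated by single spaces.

10011010 xor 10111000 = 00100010
00010110 xor 01001111 = 01011001
11011111 xor 11001011 = 00010100
01111000 xor 11001001 = 10110001
10101011 xor 00001100 = 10100111
00000111 xor 11110011 = 11110100
00111110 xor 00001001 = 00110111
00111100 xor 00101011 = 00010111
00101111 xor 10101011 = 10000100
11100110 xor 10110101 = 01010011
10101110 xor 10110111 = 00011001

22 59 14 b1 a7 f4 37 17 84 53 19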